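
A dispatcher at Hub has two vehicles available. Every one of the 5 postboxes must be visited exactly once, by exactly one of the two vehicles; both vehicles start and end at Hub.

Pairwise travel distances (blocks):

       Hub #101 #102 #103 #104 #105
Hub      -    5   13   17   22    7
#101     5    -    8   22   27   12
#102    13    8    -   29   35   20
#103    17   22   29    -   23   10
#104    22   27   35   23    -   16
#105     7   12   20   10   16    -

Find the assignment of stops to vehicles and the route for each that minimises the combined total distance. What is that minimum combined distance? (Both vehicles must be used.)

88 blocks — the smallest possible combined total.

There are 2^4 − 1 = 15 ways to divide the 5 stops into two non-empty groups. For each, the best each vehicle can do is its own shortest tour through its group:
  {#101} + {#102, #103, #104, #105}: 10 + 88 = 98
  {#102} + {#101, #103, #104, #105}: 26 + 72 = 98
  {#101, #102} + {#103, #104, #105}: 26 + 62 = 88
  {#103} + {#101, #102, #104, #105}: 34 + 71 = 105
  {#101, #103} + {#102, #104, #105}: 44 + 71 = 115
  {#102, #103} + {#101, #104, #105}: 59 + 55 = 114
  … (15 splits in total)
Best: vehicle 1 Hub → #101 → #102 → Hub = 26; vehicle 2 Hub → #104 → #103 → #105 → Hub = 62; combined 88.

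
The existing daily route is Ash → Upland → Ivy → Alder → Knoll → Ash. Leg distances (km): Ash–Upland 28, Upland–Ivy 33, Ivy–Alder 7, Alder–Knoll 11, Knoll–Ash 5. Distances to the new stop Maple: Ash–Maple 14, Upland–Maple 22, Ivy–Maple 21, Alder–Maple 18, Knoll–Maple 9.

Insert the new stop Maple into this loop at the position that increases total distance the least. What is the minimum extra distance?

Minimum extra distance: 8 km, inserting Maple between Ash and Upland.

Insertion cost between consecutive stops i–j is d(i,Maple) + d(Maple,j) − d(i,j):
  between Ash and Upland: 14 + 22 − 28 = 8
  between Upland and Ivy: 22 + 21 − 33 = 10
  between Ivy and Alder: 21 + 18 − 7 = 32
  between Alder and Knoll: 18 + 9 − 11 = 16
  between Knoll and Ash: 9 + 14 − 5 = 18
Cheapest insertion is between Ash and Upland, adding 8.
New total = 84 + 8 = 92.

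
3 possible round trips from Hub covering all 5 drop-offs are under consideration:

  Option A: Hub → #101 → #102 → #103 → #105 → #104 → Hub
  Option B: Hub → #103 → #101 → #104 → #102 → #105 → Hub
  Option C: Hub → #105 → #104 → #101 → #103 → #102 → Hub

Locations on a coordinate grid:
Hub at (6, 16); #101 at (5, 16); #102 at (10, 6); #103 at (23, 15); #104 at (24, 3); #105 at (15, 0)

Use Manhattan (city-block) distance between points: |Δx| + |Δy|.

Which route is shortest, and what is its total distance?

Option A: 1 + 15 + 22 + 23 + 12 + 31 = 104
Option B: 18 + 19 + 32 + 17 + 11 + 25 = 122
Option C: 25 + 12 + 32 + 19 + 22 + 14 = 124

Shortest is Option A, total 104.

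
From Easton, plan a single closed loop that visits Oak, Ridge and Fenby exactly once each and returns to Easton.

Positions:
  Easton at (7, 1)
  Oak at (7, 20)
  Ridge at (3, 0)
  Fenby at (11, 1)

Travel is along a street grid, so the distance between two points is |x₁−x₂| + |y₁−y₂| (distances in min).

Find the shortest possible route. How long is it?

With 3 stops there are 3!/2 = 3 distinct round trips (a route and its reverse cost the same).
Easton→Oak→Ridge→Fenby→Easton: 19+24+9+4 = 56
Easton→Oak→Fenby→Ridge→Easton: 19+23+9+5 = 56
Easton→Ridge→Oak→Fenby→Easton: 5+24+23+4 = 56
The minimum is 56.
One optimal route: Easton → Oak → Ridge → Fenby → Easton (or its reverse).

56 min — the shortest possible round trip.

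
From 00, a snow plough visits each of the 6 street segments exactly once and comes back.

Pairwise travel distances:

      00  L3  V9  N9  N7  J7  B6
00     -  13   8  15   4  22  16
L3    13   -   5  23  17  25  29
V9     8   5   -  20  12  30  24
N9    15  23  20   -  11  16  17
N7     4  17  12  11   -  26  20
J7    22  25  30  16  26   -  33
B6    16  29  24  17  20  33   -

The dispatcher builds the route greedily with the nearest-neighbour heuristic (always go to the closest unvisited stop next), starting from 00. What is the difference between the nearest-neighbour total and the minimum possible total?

6 longer than the optimal tour.

00: N7=4, V9=8, L3=13, N9=15, B6=16, J7=22 ⇒ N7
N7: N9=11, V9=12, L3=17, B6=20, J7=26 ⇒ N9
N9: J7=16, B6=17, V9=20, L3=23 ⇒ J7
J7: L3=25, V9=30, B6=33 ⇒ L3
L3: V9=5, B6=29 ⇒ V9
V9: B6=24 ⇒ B6
NN route 00 → N7 → N9 → J7 → L3 → V9 → B6 → 00 costs 101.
Optimal: 00 → V9 → L3 → J7 → N9 → B6 → N7 → 00 costs 95 (by enumerating all 360 distinct tours).
Excess = 101 − 95 = 6.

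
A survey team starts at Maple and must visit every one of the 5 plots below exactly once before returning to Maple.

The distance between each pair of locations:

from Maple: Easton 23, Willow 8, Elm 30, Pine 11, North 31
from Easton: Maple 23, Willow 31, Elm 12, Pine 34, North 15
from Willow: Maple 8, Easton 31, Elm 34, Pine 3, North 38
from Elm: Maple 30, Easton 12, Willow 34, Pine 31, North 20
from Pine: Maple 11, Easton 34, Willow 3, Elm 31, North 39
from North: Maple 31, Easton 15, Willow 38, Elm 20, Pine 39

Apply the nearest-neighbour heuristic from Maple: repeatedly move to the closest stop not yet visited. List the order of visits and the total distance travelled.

From Maple: distances to unvisited — Willow=8, Pine=11, Easton=23, Elm=30, North=31. Nearest is Willow (8).
From Willow: distances to unvisited — Pine=3, Easton=31, Elm=34, North=38. Nearest is Pine (3).
From Pine: distances to unvisited — Elm=31, Easton=34, North=39. Nearest is Elm (31).
From Elm: distances to unvisited — Easton=12, North=20. Nearest is Easton (12).
From Easton: distances to unvisited — North=15. Nearest is North (15).
Return North→Maple: 31.
Total = 8 + 3 + 31 + 12 + 15 + 31 = 100.

Total distance 100 via the nearest-neighbour route Maple → Willow → Pine → Elm → Easton → North → Maple.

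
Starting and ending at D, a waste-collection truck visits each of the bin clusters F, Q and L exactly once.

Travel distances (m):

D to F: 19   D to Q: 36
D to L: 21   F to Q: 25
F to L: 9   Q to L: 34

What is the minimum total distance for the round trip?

With 3 stops there are 3!/2 = 3 distinct round trips (a route and its reverse cost the same).
D → F → Q → L → D: 19+25+34+21 = 99
D → F → L → Q → D: 19+9+34+36 = 98
D → Q → F → L → D: 36+25+9+21 = 91
The minimum is 91.
One optimal route: D → Q → F → L → D (or its reverse).

91 m — the shortest possible round trip.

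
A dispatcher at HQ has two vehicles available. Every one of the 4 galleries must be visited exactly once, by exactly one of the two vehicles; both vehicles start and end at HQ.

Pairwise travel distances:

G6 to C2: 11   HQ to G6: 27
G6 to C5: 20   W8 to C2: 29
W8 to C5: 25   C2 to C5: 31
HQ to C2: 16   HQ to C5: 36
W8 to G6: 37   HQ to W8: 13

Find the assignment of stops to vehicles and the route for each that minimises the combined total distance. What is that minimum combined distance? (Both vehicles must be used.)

109 — the smallest possible combined total.

Check every non-empty split of the stops between the two vehicles; for each half take its own optimal tour:
  {W8} + {G6, C2, C5}: 26 + 83 = 109
  {G6} + {W8, C2, C5}: 54 + 85 = 139
  {W8, G6} + {C2, C5}: 77 + 83 = 160
  {C2} + {W8, G6, C5}: 32 + 85 = 117
  {W8, C2} + {G6, C5}: 58 + 83 = 141
  {G6, C2} + {W8, C5}: 54 + 74 = 128
  … (7 splits in total)
Best: vehicle 1 HQ → W8 → HQ = 26; vehicle 2 HQ → C2 → G6 → C5 → HQ = 83; combined 109.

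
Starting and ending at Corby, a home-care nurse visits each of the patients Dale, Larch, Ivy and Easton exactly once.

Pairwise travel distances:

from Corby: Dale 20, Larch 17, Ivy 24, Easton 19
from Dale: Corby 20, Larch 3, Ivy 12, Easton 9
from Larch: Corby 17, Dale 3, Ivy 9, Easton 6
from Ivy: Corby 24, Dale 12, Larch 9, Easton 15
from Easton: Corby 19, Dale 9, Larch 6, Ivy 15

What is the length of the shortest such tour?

Minimum total distance: 64.

Corby - Dale - Larch - Ivy - Easton - Corby: 20+3+9+15+19 = 66
Corby - Dale - Larch - Easton - Ivy - Corby: 20+3+6+15+24 = 68
Corby - Dale - Ivy - Larch - Easton - Corby: 20+12+9+6+19 = 66
Corby - Dale - Ivy - Easton - Larch - Corby: 20+12+15+6+17 = 70
Corby - Dale - Easton - Larch - Ivy - Corby: 20+9+6+9+24 = 68
Corby - Dale - Easton - Ivy - Larch - Corby: 20+9+15+9+17 = 70
Corby - Larch - Dale - Ivy - Easton - Corby: 17+3+12+15+19 = 66
Corby - Larch - Dale - Easton - Ivy - Corby: 17+3+9+15+24 = 68
Corby - Larch - Ivy - Dale - Easton - Corby: 17+9+12+9+19 = 66
Corby - Larch - Easton - Dale - Ivy - Corby: 17+6+9+12+24 = 68
Corby - Ivy - Dale - Larch - Easton - Corby: 24+12+3+6+19 = 64
Corby - Ivy - Larch - Dale - Easton - Corby: 24+9+3+9+19 = 64
The minimum is 64.
One optimal route: Corby → Ivy → Dale → Larch → Easton → Corby (or its reverse).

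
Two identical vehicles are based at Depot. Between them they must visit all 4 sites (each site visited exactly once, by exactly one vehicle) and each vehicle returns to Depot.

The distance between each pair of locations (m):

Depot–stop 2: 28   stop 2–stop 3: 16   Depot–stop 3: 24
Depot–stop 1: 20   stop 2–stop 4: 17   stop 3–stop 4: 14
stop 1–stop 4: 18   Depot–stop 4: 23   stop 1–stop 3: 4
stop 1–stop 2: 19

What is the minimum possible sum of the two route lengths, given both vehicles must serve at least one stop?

Check every non-empty split of the stops between the two vehicles; for each half take its own optimal tour:
  {stop 1} + {stop 2, stop 3, stop 4}: 40 + 80 = 120
  {stop 2} + {stop 1, stop 3, stop 4}: 56 + 61 = 117
  {stop 1, stop 2} + {stop 3, stop 4}: 67 + 61 = 128
  {stop 3} + {stop 1, stop 2, stop 4}: 48 + 79 = 127
  {stop 1, stop 3} + {stop 2, stop 4}: 48 + 68 = 116
  {stop 2, stop 3} + {stop 1, stop 4}: 68 + 61 = 129
  … (7 splits in total)
  {stop 1, stop 2, stop 3} + {stop 4}: 68 + 46 = 114  ← best
Best: vehicle 1 Depot → stop 1 → stop 3 → stop 2 → Depot = 68; vehicle 2 Depot → stop 4 → Depot = 46; combined 114.

Minimum combined distance: 114 m.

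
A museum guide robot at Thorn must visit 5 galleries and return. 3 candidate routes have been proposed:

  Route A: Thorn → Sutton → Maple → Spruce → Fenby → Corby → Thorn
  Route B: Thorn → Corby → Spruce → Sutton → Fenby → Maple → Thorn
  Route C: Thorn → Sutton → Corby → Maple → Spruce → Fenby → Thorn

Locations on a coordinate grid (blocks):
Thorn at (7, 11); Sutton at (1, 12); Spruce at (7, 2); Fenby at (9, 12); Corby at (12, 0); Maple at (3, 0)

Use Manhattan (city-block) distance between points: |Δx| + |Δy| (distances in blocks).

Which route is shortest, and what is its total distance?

60 blocks — Route C is the shortest.

Route A: 7 + 14 + 6 + 12 + 15 + 16 = 70
Route B: 16 + 7 + 16 + 8 + 18 + 15 = 80
Route C: 7 + 23 + 9 + 6 + 12 + 3 = 60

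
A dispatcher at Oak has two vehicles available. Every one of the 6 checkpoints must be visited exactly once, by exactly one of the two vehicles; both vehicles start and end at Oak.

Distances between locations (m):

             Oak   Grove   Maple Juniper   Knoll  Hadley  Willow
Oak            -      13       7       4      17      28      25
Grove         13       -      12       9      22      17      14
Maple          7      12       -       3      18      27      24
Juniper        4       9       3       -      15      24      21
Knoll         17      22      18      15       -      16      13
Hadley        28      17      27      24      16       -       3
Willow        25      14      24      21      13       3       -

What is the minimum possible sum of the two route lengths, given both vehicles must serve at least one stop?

77 m — the smallest possible combined total.

Check every non-empty split of the stops between the two vehicles; for each half take its own optimal tour:
  {Grove} + {Maple, Juniper, Knoll, Hadley, Willow}: 26 + 67 = 93
  {Maple} + {Grove, Juniper, Knoll, Hadley, Willow}: 14 + 63 = 77
  {Grove, Maple} + {Juniper, Knoll, Hadley, Willow}: 32 + 61 = 93
  {Juniper} + {Grove, Maple, Knoll, Hadley, Willow}: 8 + 69 = 77
  {Grove, Juniper} + {Maple, Knoll, Hadley, Willow}: 26 + 67 = 93
  {Maple, Juniper} + {Grove, Knoll, Hadley, Willow}: 14 + 63 = 77
  … (31 splits in total)
Best: vehicle 1 Oak → Maple → Oak = 14; vehicle 2 Oak → Juniper → Grove → Hadley → Willow → Knoll → Oak = 63; combined 77.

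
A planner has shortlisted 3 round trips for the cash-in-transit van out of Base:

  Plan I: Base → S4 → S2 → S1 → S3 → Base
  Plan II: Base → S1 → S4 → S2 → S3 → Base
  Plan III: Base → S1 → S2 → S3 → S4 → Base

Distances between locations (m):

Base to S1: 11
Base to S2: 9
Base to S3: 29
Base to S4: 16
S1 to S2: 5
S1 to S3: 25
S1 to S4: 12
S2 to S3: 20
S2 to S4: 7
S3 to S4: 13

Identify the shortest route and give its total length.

Plan I: 16 + 7 + 5 + 25 + 29 = 82
Plan II: 11 + 12 + 7 + 20 + 29 = 79
Plan III: 11 + 5 + 20 + 13 + 16 = 65

65 m — Plan III is the shortest.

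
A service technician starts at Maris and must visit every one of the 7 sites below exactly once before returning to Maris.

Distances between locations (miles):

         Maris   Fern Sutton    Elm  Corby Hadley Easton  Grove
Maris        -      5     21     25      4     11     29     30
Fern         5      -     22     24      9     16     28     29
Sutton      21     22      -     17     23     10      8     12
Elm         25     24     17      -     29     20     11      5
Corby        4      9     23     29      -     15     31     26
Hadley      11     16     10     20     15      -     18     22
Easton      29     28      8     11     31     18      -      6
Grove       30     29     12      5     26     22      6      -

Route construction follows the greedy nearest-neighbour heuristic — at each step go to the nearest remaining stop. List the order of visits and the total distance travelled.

Nearest-neighbour total = 83 miles; route Maris → Corby → Fern → Hadley → Sutton → Easton → Grove → Elm → Maris.

At Maris the remaining stops are Corby 4, Fern 5, Hadley 11, Sutton 21, Elm 25, Easton 29, Grove 30; go to Corby.
At Corby the remaining stops are Fern 9, Hadley 15, Sutton 23, Grove 26, Elm 29, Easton 31; go to Fern.
At Fern the remaining stops are Hadley 16, Sutton 22, Elm 24, Easton 28, Grove 29; go to Hadley.
At Hadley the remaining stops are Sutton 10, Easton 18, Elm 20, Grove 22; go to Sutton.
At Sutton the remaining stops are Easton 8, Grove 12, Elm 17; go to Easton.
At Easton the remaining stops are Grove 6, Elm 11; go to Grove.
At Grove the remaining stops are Elm 5; go to Elm.
Return Elm→Maris: 25.
Total = 4 + 9 + 16 + 10 + 8 + 6 + 5 + 25 = 83.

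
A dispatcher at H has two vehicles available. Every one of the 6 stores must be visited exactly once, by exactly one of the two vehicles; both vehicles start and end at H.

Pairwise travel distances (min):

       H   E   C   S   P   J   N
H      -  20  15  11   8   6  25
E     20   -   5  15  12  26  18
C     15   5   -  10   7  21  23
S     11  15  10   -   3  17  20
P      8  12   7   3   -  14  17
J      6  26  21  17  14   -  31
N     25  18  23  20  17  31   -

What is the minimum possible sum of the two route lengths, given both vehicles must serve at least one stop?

Try each way of splitting the stops between the two vehicles (each non-empty) and, for each split, find the best tour for each vehicle:
  {E} + {C, S, P, J, N}: 40 + 81 = 121
  {C} + {E, S, P, J, N}: 30 + 81 = 111
  {E, C} + {S, P, J, N}: 40 + 68 = 108
  {S} + {E, C, P, J, N}: 22 + 75 = 97
  {E, S} + {C, P, J, N}: 46 + 75 = 121
  {C, S} + {E, P, J, N}: 36 + 75 = 111
  … (31 splits in total)
  {J} + {E, C, S, P, N}: 12 + 69 = 81  ← best
Best: vehicle 1 H → J → H = 12; vehicle 2 H → C → E → N → S → P → H = 69; combined 81.

Minimum combined distance: 81 min.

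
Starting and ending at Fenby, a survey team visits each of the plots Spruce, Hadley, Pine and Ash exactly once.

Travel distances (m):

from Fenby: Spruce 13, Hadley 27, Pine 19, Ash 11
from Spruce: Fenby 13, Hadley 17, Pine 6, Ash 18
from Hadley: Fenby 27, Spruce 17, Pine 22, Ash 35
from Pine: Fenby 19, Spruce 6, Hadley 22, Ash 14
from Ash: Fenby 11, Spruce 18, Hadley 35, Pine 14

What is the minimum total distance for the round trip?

Minimum total distance: 75 m.

Fenby→Spruce→Hadley→Pine→Ash→Fenby: 13+17+22+14+11 = 77
Fenby→Spruce→Hadley→Ash→Pine→Fenby: 13+17+35+14+19 = 98
Fenby→Spruce→Pine→Hadley→Ash→Fenby: 13+6+22+35+11 = 87
Fenby→Spruce→Pine→Ash→Hadley→Fenby: 13+6+14+35+27 = 95
Fenby→Spruce→Ash→Hadley→Pine→Fenby: 13+18+35+22+19 = 107
Fenby→Spruce→Ash→Pine→Hadley→Fenby: 13+18+14+22+27 = 94
Fenby→Hadley→Spruce→Pine→Ash→Fenby: 27+17+6+14+11 = 75
Fenby→Hadley→Spruce→Ash→Pine→Fenby: 27+17+18+14+19 = 95
Fenby→Hadley→Pine→Spruce→Ash→Fenby: 27+22+6+18+11 = 84
Fenby→Hadley→Ash→Spruce→Pine→Fenby: 27+35+18+6+19 = 105
Fenby→Pine→Spruce→Hadley→Ash→Fenby: 19+6+17+35+11 = 88
Fenby→Pine→Hadley→Spruce→Ash→Fenby: 19+22+17+18+11 = 87
The minimum is 75.
One optimal route: Fenby → Hadley → Spruce → Pine → Ash → Fenby (or its reverse).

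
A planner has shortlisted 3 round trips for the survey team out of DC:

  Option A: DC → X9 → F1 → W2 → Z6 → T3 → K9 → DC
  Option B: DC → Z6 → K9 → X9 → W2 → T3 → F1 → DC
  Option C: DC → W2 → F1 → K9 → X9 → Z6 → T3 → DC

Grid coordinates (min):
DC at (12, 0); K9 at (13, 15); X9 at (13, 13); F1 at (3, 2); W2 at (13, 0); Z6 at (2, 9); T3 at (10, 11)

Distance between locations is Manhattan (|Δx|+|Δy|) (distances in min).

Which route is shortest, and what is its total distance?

Option A: 14 + 21 + 12 + 20 + 10 + 7 + 16 = 100
Option B: 19 + 17 + 2 + 13 + 14 + 16 + 11 = 92
Option C: 1 + 12 + 23 + 2 + 15 + 10 + 13 = 76

Shortest is Option C, total 76 min.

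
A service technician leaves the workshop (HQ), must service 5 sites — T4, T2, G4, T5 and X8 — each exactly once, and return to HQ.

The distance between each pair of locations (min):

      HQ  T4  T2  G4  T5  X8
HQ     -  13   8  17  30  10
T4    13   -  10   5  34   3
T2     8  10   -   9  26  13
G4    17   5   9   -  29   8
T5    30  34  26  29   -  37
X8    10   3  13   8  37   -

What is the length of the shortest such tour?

There are 60 distinct closed tours to check (reversals are equivalent).
HQ - T4 - T2 - G4 - T5 - X8 - HQ: 13+10+9+29+37+10 = 108
HQ - T4 - T2 - G4 - X8 - T5 - HQ: 13+10+9+8+37+30 = 107
HQ - T4 - T2 - T5 - G4 - X8 - HQ: 13+10+26+29+8+10 = 96
HQ - T4 - T2 - T5 - X8 - G4 - HQ: 13+10+26+37+8+17 = 111
HQ - T4 - T2 - X8 - G4 - T5 - HQ: 13+10+13+8+29+30 = 103
HQ - T4 - T2 - X8 - T5 - G4 - HQ: 13+10+13+37+29+17 = 119
HQ - T4 - G4 - T2 - T5 - X8 - HQ: 13+5+9+26+37+10 = 100
HQ - T4 - G4 - T2 - X8 - T5 - HQ: 13+5+9+13+37+30 = 107
HQ - T4 - G4 - T5 - T2 - X8 - HQ: 13+5+29+26+13+10 = 96
HQ - T4 - G4 - T5 - X8 - T2 - HQ: 13+5+29+37+13+8 = 105
HQ - T4 - G4 - X8 - T2 - T5 - HQ: 13+5+8+13+26+30 = 95
HQ - T4 - G4 - X8 - T5 - T2 - HQ: 13+5+8+37+26+8 = 97
HQ - T4 - T5 - T2 - G4 - X8 - HQ: 13+34+26+9+8+10 = 100
HQ - T4 - T5 - T2 - X8 - G4 - HQ: 13+34+26+13+8+17 = 111
… (46 more)
HQ - T2 - T5 - G4 - T4 - X8 - HQ: 8+26+29+5+3+10 = 81  ← best
The minimum is 81.
One optimal route: HQ → T2 → T5 → G4 → T4 → X8 → HQ (or its reverse).

81 min — the shortest possible round trip.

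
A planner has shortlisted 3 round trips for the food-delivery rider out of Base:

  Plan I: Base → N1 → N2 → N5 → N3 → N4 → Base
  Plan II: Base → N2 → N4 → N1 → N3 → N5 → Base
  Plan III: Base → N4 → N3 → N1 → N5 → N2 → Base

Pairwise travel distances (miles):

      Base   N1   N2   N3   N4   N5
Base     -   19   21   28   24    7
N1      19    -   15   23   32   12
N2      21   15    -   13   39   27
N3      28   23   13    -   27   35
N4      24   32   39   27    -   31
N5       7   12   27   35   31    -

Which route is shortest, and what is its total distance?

134 miles — Plan III is the shortest.

Plan I: 19 + 15 + 27 + 35 + 27 + 24 = 147
Plan II: 21 + 39 + 32 + 23 + 35 + 7 = 157
Plan III: 24 + 27 + 23 + 12 + 27 + 21 = 134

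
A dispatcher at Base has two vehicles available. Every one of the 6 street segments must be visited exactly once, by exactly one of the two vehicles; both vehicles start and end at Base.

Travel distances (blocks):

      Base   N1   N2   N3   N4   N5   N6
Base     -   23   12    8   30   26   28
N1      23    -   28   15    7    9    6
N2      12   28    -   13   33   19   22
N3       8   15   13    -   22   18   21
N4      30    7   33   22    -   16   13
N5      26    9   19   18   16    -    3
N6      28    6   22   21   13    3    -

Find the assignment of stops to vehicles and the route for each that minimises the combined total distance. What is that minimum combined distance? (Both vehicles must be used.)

Minimum combined distance: 93 blocks.

Check every non-empty split of the stops between the two vehicles; for each half take its own optimal tour:
  {N1} + {N2, N3, N4, N5, N6}: 46 + 77 = 123
  {N2} + {N1, N3, N4, N5, N6}: 24 + 72 = 96
  {N1, N2} + {N3, N4, N5, N6}: 63 + 72 = 135
  {N3} + {N1, N2, N4, N5, N6}: 16 + 77 = 93
  {N1, N3} + {N2, N4, N5, N6}: 46 + 77 = 123
  {N2, N3} + {N1, N4, N5, N6}: 33 + 72 = 105
  … (31 splits in total)
Best: vehicle 1 Base → N3 → Base = 16; vehicle 2 Base → N1 → N4 → N6 → N5 → N2 → Base = 77; combined 93.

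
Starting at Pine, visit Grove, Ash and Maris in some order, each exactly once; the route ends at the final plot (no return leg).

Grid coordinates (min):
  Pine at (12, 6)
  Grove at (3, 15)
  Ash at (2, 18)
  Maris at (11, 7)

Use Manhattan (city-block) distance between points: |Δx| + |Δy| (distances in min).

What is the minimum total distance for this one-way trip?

There are 3! = 6 possible orderings.
Pine→Grove→Ash→Maris: 18+4+20 = 42
Pine→Grove→Maris→Ash: 18+16+20 = 54
Pine→Ash→Grove→Maris: 22+4+16 = 42
Pine→Ash→Maris→Grove: 22+20+16 = 58
Pine→Maris→Grove→Ash: 2+16+4 = 22
Pine→Maris→Ash→Grove: 2+20+4 = 26
The minimum is 22.
One shortest path: Pine → Maris → Grove → Ash.

Minimum one-way distance = 22 min.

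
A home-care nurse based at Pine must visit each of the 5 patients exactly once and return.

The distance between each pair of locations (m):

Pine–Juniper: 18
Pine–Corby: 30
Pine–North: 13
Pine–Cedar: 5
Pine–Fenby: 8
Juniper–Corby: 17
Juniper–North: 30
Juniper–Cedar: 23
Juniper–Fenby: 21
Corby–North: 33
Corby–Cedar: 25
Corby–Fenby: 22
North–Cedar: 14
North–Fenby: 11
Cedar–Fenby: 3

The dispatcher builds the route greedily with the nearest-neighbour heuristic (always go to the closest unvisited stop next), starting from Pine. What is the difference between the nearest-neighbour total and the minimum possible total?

Pine: Cedar=5, Fenby=8, North=13, Juniper=18, Corby=30 ⇒ Cedar
Cedar: Fenby=3, North=14, Juniper=23, Corby=25 ⇒ Fenby
Fenby: North=11, Juniper=21, Corby=22 ⇒ North
North: Juniper=30, Corby=33 ⇒ Juniper
Juniper: Corby=17 ⇒ Corby
NN route Pine → Cedar → Fenby → North → Juniper → Corby → Pine costs 96.
Optimal: Pine → Juniper → Corby → North → Fenby → Cedar → Pine costs 87 (by enumerating all 60 distinct tours).
Excess = 96 − 87 = 9.

The nearest-neighbour route is 9 m longer than optimal.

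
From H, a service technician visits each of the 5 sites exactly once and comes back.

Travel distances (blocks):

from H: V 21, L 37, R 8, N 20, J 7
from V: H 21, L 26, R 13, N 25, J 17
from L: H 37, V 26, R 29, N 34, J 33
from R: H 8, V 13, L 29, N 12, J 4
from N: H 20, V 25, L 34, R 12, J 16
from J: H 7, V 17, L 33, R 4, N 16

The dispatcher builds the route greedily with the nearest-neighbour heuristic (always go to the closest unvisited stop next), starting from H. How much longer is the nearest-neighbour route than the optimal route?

From H: J=7, R=8, N=20, V=21, L=37 → choose J (7).
From J: R=4, N=16, V=17, L=33 → choose R (4).
From R: N=12, V=13, L=29 → choose N (12).
From N: V=25, L=34 → choose V (25).
From V: L=26 → choose L (26).
NN route H → J → R → N → V → L → H costs 111.
Optimal: H → V → L → N → R → J → H costs 104 (by enumerating all 60 distinct tours).
Excess = 111 − 104 = 7.

Excess over optimum: 7 blocks.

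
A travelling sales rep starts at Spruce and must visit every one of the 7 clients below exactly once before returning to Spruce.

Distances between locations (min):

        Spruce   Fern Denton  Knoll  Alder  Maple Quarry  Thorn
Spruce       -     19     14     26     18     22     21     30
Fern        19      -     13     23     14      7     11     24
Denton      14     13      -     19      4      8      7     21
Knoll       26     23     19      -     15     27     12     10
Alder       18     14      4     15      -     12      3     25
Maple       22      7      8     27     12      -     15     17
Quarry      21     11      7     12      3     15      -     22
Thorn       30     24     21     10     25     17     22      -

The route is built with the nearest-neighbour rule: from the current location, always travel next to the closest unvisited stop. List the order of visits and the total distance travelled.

Total distance 92 min via the nearest-neighbour route Spruce → Denton → Alder → Quarry → Fern → Maple → Thorn → Knoll → Spruce.

Spruce → [Denton:14 / Alder:18 / Fern:19 / Quarry:21 / Maple:22 / Knoll:26 / Thorn:30] → Denton (14)
Denton → [Alder:4 / Quarry:7 / Maple:8 / Fern:13 / Knoll:19 / Thorn:21] → Alder (4)
Alder → [Quarry:3 / Maple:12 / Fern:14 / Knoll:15 / Thorn:25] → Quarry (3)
Quarry → [Fern:11 / Knoll:12 / Maple:15 / Thorn:22] → Fern (11)
Fern → [Maple:7 / Knoll:23 / Thorn:24] → Maple (7)
Maple → [Thorn:17 / Knoll:27] → Thorn (17)
Thorn → [Knoll:10] → Knoll (10)
Return Knoll→Spruce: 26.
Total = 14 + 4 + 3 + 11 + 7 + 17 + 10 + 26 = 92.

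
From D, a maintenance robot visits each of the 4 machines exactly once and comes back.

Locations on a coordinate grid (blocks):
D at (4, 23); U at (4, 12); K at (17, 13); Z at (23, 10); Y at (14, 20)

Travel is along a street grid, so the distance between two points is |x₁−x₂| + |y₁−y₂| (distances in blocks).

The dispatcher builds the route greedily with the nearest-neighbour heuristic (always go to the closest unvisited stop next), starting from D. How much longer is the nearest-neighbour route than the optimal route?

Excess over optimum: 2 blocks.

From D: U=11, Y=13, K=23, Z=32 → choose U (11).
From U: K=14, Y=18, Z=21 → choose K (14).
From K: Z=9, Y=10 → choose Z (9).
From Z: Y=19 → choose Y (19).
NN route D → U → K → Z → Y → D costs 66.
Optimal: D → U → Z → K → Y → D costs 64 (by enumerating all 12 distinct tours).
Excess = 66 − 64 = 2.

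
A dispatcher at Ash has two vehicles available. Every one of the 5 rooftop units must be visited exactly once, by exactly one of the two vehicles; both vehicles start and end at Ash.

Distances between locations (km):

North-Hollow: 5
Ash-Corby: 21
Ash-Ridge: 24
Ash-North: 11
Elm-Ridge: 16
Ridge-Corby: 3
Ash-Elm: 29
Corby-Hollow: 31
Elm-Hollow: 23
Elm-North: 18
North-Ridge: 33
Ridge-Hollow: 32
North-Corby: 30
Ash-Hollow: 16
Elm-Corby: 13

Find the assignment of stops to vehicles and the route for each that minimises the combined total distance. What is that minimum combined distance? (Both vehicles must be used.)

Minimum combined distance: 101 km.

There are 2^4 − 1 = 15 ways to divide the 5 stops into two non-empty groups. For each, the best each vehicle can do is its own shortest tour through its group:
  {Elm} + {North, Ridge, Corby, Hollow}: 58 + 72 = 130
  {North} + {Elm, Ridge, Corby, Hollow}: 22 + 79 = 101
  {Elm, North} + {Ridge, Corby, Hollow}: 58 + 72 = 130
  {Ridge} + {Elm, North, Corby, Hollow}: 48 + 73 = 121
  {Elm, Ridge} + {North, Corby, Hollow}: 69 + 68 = 137
  {North, Ridge} + {Elm, Corby, Hollow}: 68 + 73 = 141
  … (15 splits in total)
Best: vehicle 1 Ash → North → Ash = 22; vehicle 2 Ash → Ridge → Corby → Elm → Hollow → Ash = 79; combined 101.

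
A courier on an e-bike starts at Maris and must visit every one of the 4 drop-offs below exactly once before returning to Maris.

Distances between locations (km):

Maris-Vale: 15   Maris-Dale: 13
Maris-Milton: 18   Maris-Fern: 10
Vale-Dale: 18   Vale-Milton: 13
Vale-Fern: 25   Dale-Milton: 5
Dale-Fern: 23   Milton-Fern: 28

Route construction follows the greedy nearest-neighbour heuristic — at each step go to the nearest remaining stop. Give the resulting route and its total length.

66 km along Maris → Fern → Dale → Milton → Vale → Maris.

At Maris the remaining stops are Fern 10, Dale 13, Vale 15, Milton 18; go to Fern.
At Fern the remaining stops are Dale 23, Vale 25, Milton 28; go to Dale.
At Dale the remaining stops are Milton 5, Vale 18; go to Milton.
At Milton the remaining stops are Vale 13; go to Vale.
Return Vale→Maris: 15.
Total = 10 + 23 + 5 + 13 + 15 = 66.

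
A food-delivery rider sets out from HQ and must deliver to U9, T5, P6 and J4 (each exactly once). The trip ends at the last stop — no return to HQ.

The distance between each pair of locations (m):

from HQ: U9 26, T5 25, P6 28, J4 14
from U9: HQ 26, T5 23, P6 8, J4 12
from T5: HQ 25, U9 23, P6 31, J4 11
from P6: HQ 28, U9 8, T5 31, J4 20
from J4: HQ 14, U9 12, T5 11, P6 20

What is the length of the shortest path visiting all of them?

There are 4! = 24 possible orderings.
HQ → U9 → T5 → P6 → J4: 26+23+31+20 = 100
HQ → U9 → T5 → J4 → P6: 26+23+11+20 = 80
HQ → U9 → P6 → T5 → J4: 26+8+31+11 = 76
HQ → U9 → P6 → J4 → T5: 26+8+20+11 = 65
HQ → U9 → J4 → T5 → P6: 26+12+11+31 = 80
HQ → U9 → J4 → P6 → T5: 26+12+20+31 = 89
HQ → T5 → U9 → P6 → J4: 25+23+8+20 = 76
HQ → T5 → U9 → J4 → P6: 25+23+12+20 = 80
HQ → T5 → P6 → U9 → J4: 25+31+8+12 = 76
HQ → T5 → P6 → J4 → U9: 25+31+20+12 = 88
HQ → T5 → J4 → U9 → P6: 25+11+12+8 = 56
HQ → T5 → J4 → P6 → U9: 25+11+20+8 = 64
HQ → P6 → U9 → T5 → J4: 28+8+23+11 = 70
HQ → P6 → U9 → J4 → T5: 28+8+12+11 = 59
… (10 more)
The minimum is 56.
One shortest path: HQ → T5 → J4 → U9 → P6.

Minimum one-way distance = 56 m.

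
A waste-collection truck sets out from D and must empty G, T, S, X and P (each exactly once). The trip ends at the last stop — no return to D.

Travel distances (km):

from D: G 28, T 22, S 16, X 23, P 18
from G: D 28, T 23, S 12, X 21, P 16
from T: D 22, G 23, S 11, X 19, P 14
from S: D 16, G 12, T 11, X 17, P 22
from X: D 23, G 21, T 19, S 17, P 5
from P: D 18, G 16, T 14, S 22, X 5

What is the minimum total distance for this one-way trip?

65 km — the minimum one-way total.

There are 5! = 120 possible orderings.
D→G→T→S→X→P: 28+23+11+17+5 = 84
D→G→T→S→P→X: 28+23+11+22+5 = 89
D→G→T→X→S→P: 28+23+19+17+22 = 109
D→G→T→X→P→S: 28+23+19+5+22 = 97
D→G→T→P→S→X: 28+23+14+22+17 = 104
D→G→T→P→X→S: 28+23+14+5+17 = 87
D→G→S→T→X→P: 28+12+11+19+5 = 75
D→G→S→T→P→X: 28+12+11+14+5 = 70
D→G→S→X→T→P: 28+12+17+19+14 = 90
D→G→S→X→P→T: 28+12+17+5+14 = 76
D→G→S→P→T→X: 28+12+22+14+19 = 95
D→G→S→P→X→T: 28+12+22+5+19 = 86
D→G→X→T→S→P: 28+21+19+11+22 = 101
D→G→X→T→P→S: 28+21+19+14+22 = 104
… (106 more)
D→X→P→T→S→G: 23+5+14+11+12 = 65  ← best
The minimum is 65.
One shortest path: D → X → P → T → S → G.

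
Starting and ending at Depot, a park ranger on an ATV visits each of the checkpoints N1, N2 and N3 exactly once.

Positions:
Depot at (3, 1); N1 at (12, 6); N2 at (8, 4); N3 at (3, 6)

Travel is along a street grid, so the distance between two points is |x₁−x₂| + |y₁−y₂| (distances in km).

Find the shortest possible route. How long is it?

With 3 stops there are 3!/2 = 3 distinct round trips (a route and its reverse cost the same).
Depot - N1 - N2 - N3 - Depot: 14+6+7+5 = 32
Depot - N1 - N3 - N2 - Depot: 14+9+7+8 = 38
Depot - N2 - N1 - N3 - Depot: 8+6+9+5 = 28
The minimum is 28.
One optimal route: Depot → N2 → N1 → N3 → Depot (or its reverse).

28 km — the shortest possible round trip.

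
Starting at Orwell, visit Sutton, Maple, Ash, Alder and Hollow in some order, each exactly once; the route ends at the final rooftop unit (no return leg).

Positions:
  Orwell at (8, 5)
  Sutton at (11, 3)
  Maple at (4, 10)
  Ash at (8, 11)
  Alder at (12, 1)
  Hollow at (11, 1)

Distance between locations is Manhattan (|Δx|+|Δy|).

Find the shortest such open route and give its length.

Minimum one-way distance = 27.

There are 5! = 120 possible orderings.
Orwell → Sutton → Maple → Ash → Alder → Hollow: 5+14+5+14+1 = 39
Orwell → Sutton → Maple → Ash → Hollow → Alder: 5+14+5+13+1 = 38
Orwell → Sutton → Maple → Alder → Ash → Hollow: 5+14+17+14+13 = 63
Orwell → Sutton → Maple → Alder → Hollow → Ash: 5+14+17+1+13 = 50
Orwell → Sutton → Maple → Hollow → Ash → Alder: 5+14+16+13+14 = 62
Orwell → Sutton → Maple → Hollow → Alder → Ash: 5+14+16+1+14 = 50
Orwell → Sutton → Ash → Maple → Alder → Hollow: 5+11+5+17+1 = 39
Orwell → Sutton → Ash → Maple → Hollow → Alder: 5+11+5+16+1 = 38
Orwell → Sutton → Ash → Alder → Maple → Hollow: 5+11+14+17+16 = 63
Orwell → Sutton → Ash → Alder → Hollow → Maple: 5+11+14+1+16 = 47
Orwell → Sutton → Ash → Hollow → Maple → Alder: 5+11+13+16+17 = 62
Orwell → Sutton → Ash → Hollow → Alder → Maple: 5+11+13+1+17 = 47
Orwell → Sutton → Alder → Maple → Ash → Hollow: 5+3+17+5+13 = 43
Orwell → Sutton → Alder → Maple → Hollow → Ash: 5+3+17+16+13 = 54
… (106 more)
Orwell → Sutton → Alder → Hollow → Ash → Maple: 5+3+1+13+5 = 27  ← best
The minimum is 27.
One shortest path: Orwell → Sutton → Alder → Hollow → Ash → Maple.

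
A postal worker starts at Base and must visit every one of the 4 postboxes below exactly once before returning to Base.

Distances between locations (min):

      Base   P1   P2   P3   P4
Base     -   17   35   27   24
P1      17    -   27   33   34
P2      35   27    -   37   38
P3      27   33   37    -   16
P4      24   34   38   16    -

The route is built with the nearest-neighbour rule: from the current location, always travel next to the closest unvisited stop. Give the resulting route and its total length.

Total distance 121 min via the nearest-neighbour route Base → P1 → P2 → P3 → P4 → Base.

At Base the remaining stops are P1 17, P4 24, P3 27, P2 35; go to P1.
At P1 the remaining stops are P2 27, P3 33, P4 34; go to P2.
At P2 the remaining stops are P3 37, P4 38; go to P3.
At P3 the remaining stops are P4 16; go to P4.
Return P4→Base: 24.
Total = 17 + 27 + 37 + 16 + 24 = 121.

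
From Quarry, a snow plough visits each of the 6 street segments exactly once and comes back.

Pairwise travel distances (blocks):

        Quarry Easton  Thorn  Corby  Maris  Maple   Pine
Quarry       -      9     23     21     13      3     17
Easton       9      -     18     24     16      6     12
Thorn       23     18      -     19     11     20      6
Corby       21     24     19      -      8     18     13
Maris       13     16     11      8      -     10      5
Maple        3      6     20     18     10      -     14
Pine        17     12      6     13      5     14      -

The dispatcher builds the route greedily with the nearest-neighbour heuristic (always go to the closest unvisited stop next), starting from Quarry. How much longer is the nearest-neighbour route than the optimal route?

Quarry: Maple=3, Easton=9, Maris=13, Pine=17, Corby=21, Thorn=23 ⇒ Maple
Maple: Easton=6, Maris=10, Pine=14, Corby=18, Thorn=20 ⇒ Easton
Easton: Pine=12, Maris=16, Thorn=18, Corby=24 ⇒ Pine
Pine: Maris=5, Thorn=6, Corby=13 ⇒ Maris
Maris: Corby=8, Thorn=11 ⇒ Corby
Corby: Thorn=19 ⇒ Thorn
NN route Quarry → Maple → Easton → Pine → Maris → Corby → Thorn → Quarry costs 76.
Optimal: Quarry → Easton → Thorn → Pine → Corby → Maris → Maple → Quarry costs 67 (by enumerating all 360 distinct tours).
Excess = 76 − 67 = 9.

9 blocks longer than the optimal tour.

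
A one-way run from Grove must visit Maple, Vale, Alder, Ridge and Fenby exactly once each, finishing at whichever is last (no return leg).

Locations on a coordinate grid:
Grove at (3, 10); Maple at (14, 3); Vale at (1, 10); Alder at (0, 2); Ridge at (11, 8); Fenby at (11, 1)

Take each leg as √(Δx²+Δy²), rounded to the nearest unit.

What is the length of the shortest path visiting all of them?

Shortest open route: 31.

There are 5! = 120 possible orderings.
Grove→Maple→Vale→Alder→Ridge→Fenby: 13+15+8+13+7 = 56
Grove→Maple→Vale→Alder→Fenby→Ridge: 13+15+8+11+7 = 54
Grove→Maple→Vale→Ridge→Alder→Fenby: 13+15+10+13+11 = 62
Grove→Maple→Vale→Ridge→Fenby→Alder: 13+15+10+7+11 = 56
Grove→Maple→Vale→Fenby→Alder→Ridge: 13+15+13+11+13 = 65
Grove→Maple→Vale→Fenby→Ridge→Alder: 13+15+13+7+13 = 61
Grove→Maple→Alder→Vale→Ridge→Fenby: 13+14+8+10+7 = 52
Grove→Maple→Alder→Vale→Fenby→Ridge: 13+14+8+13+7 = 55
Grove→Maple→Alder→Ridge→Vale→Fenby: 13+14+13+10+13 = 63
Grove→Maple→Alder→Ridge→Fenby→Vale: 13+14+13+7+13 = 60
Grove→Maple→Alder→Fenby→Vale→Ridge: 13+14+11+13+10 = 61
Grove→Maple→Alder→Fenby→Ridge→Vale: 13+14+11+7+10 = 55
Grove→Maple→Ridge→Vale→Alder→Fenby: 13+6+10+8+11 = 48
Grove→Maple→Ridge→Vale→Fenby→Alder: 13+6+10+13+11 = 53
… (106 more)
Grove→Vale→Alder→Fenby→Maple→Ridge: 2+8+11+4+6 = 31  ← best
The minimum is 31.
One shortest path: Grove → Vale → Alder → Fenby → Maple → Ridge.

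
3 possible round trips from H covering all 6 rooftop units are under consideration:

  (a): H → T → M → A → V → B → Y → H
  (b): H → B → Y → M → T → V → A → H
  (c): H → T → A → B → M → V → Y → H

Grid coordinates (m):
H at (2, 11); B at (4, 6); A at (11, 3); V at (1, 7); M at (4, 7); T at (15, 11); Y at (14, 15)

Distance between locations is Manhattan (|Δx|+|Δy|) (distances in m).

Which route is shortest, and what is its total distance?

Shortest is (c), total 76 m.

(a): 13 + 15 + 11 + 14 + 4 + 19 + 16 = 92
(b): 7 + 19 + 18 + 15 + 18 + 14 + 17 = 108
(c): 13 + 12 + 10 + 1 + 3 + 21 + 16 = 76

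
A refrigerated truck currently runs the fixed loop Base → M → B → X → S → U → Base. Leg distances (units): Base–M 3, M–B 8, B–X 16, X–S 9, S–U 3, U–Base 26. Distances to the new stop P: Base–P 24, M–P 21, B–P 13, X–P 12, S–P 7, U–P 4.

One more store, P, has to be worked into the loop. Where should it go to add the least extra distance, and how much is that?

Insertion cost between consecutive stops i–j is d(i,P) + d(P,j) − d(i,j):
  between Base and M: 24 + 21 − 3 = 42
  between M and B: 21 + 13 − 8 = 26
  between B and X: 13 + 12 − 16 = 9
  between X and S: 12 + 7 − 9 = 10
  between S and U: 7 + 4 − 3 = 8
  between U and Base: 4 + 24 − 26 = 2
Cheapest insertion is between U and Base, adding 2.
New total = 65 + 2 = 67.

Adding 2 by placing P on the U–Base leg.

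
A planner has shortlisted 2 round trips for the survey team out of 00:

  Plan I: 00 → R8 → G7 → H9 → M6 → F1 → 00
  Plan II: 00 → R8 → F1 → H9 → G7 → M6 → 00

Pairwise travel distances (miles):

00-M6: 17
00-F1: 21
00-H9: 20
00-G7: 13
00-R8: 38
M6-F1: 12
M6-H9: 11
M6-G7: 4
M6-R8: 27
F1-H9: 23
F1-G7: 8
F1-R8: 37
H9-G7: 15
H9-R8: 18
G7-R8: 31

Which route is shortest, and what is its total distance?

Shortest is Plan I, total 128 miles.

Plan I: 38 + 31 + 15 + 11 + 12 + 21 = 128
Plan II: 38 + 37 + 23 + 15 + 4 + 17 = 134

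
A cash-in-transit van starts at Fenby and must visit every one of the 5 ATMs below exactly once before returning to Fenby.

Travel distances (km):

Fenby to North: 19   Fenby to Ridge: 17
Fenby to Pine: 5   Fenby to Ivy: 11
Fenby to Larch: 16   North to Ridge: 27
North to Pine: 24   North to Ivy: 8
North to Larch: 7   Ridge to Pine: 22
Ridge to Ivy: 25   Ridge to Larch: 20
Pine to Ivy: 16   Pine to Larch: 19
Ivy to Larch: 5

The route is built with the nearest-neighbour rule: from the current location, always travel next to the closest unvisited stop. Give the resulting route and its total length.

Total distance 77 km via the nearest-neighbour route Fenby → Pine → Ivy → Larch → North → Ridge → Fenby.

Fenby → [Pine:5 / Ivy:11 / Larch:16 / Ridge:17 / North:19] → Pine (5)
Pine → [Ivy:16 / Larch:19 / Ridge:22 / North:24] → Ivy (16)
Ivy → [Larch:5 / North:8 / Ridge:25] → Larch (5)
Larch → [North:7 / Ridge:20] → North (7)
North → [Ridge:27] → Ridge (27)
Return Ridge→Fenby: 17.
Total = 5 + 16 + 5 + 7 + 27 + 17 = 77.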